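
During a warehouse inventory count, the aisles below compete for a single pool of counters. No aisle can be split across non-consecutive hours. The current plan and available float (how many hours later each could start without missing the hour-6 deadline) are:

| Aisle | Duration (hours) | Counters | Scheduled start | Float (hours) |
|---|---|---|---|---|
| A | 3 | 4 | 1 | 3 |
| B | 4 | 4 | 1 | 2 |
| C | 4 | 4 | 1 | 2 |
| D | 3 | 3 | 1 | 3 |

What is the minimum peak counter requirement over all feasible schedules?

12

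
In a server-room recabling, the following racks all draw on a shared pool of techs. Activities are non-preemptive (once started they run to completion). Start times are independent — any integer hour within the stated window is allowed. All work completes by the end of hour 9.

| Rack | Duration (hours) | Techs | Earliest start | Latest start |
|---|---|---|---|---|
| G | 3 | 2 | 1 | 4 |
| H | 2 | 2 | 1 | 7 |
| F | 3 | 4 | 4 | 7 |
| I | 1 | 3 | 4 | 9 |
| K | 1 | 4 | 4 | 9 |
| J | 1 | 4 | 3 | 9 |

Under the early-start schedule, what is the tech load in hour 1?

4

At early start, hour 1 has: G, H.
Demand: 2 + 2 = 4.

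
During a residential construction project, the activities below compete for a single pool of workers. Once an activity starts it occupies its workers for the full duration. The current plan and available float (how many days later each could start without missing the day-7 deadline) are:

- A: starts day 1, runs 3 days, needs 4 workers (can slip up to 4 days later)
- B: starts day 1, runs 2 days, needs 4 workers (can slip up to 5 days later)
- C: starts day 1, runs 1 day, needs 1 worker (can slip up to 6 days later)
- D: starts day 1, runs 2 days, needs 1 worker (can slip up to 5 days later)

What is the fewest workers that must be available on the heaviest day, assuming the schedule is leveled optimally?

Early-start (A@1, B@1, C@1, D@1) gives peak 10: d1:10  d2:9  d3:4  d4:0  d5:0  d6:0  d7:0.
Shift B→4, C→6, D→6.
Schedule A@1, B@4, C@6, D@6: d1:4  d2:4  d3:4  d4:4  d5:4  d6:2  d7:1 — peak 4.
Total worker-days = 23 over 7 days ⇒ peak ≥ ⌈23/7⌉ = 4, so 4 is optimal.

4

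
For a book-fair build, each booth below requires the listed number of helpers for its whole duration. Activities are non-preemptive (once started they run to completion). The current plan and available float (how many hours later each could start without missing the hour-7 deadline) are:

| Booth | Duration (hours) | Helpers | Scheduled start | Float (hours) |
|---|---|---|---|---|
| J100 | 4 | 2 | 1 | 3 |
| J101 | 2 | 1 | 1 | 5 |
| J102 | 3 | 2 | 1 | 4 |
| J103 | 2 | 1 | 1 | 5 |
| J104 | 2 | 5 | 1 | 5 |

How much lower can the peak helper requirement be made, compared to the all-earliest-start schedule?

Early-start peak: h1:11  h2:11  h3:4  h4:2  h5:0  h6:0  h7:0 ⇒ 11.
Leveled (J100@1, J101@1, J102@1, J103@3, J104@5): h1:5  h2:5  h3:5  h4:3  h5:5  h6:5  h7:0 ⇒ 5.
Reduction 11 − 5 = 6.

6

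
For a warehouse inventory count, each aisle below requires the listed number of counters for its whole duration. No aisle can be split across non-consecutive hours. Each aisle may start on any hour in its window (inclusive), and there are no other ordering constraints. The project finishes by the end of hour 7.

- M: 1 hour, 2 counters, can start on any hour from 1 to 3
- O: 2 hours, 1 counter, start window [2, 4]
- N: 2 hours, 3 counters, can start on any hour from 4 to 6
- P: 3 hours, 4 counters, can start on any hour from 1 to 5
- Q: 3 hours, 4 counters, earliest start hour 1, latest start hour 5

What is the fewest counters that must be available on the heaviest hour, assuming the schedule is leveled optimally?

7

Early-start (M@1, O@2, N@4, P@1, Q@1) gives peak 10: h1:10  h2:9  h3:9  h4:3  h5:3  h6:0  h7:0.
Shift Q→4.
Schedule M@1, O@2, N@4, P@1, Q@4: h1:6  h2:5  h3:5  h4:7  h5:7  h6:4  h7:0 — peak 7.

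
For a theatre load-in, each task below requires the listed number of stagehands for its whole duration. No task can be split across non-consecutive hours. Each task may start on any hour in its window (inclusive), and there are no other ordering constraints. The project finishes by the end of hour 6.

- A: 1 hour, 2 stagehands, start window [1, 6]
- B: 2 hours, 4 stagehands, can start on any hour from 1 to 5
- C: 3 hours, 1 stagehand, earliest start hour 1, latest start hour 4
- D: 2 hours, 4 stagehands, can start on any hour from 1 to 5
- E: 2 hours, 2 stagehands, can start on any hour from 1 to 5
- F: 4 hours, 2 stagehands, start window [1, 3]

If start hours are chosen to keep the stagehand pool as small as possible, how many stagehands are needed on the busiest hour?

Early-start (A@1, B@1, C@1, D@1, E@1, F@1) gives peak 15: h1:15  h2:13  h3:3  h4:2  h5:0  h6:0.
Shift C→2, D→5, E→3, F→3.
Schedule A@1, B@1, C@2, D@5, E@3, F@3: h1:6  h2:5  h3:5  h4:5  h5:6  h6:6 — peak 6.
Total stagehand-hours = 33 over 6 hours ⇒ peak ≥ ⌈33/6⌉ = 6, so 6 is optimal.

6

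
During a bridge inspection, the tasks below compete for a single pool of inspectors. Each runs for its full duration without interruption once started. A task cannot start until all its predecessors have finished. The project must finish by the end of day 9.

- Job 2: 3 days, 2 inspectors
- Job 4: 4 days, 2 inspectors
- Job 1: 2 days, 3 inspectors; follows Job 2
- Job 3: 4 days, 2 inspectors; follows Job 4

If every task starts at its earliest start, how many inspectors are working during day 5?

At early start, day 5 has: Job 1, Job 3.
Demand: 3 + 2 = 5.

5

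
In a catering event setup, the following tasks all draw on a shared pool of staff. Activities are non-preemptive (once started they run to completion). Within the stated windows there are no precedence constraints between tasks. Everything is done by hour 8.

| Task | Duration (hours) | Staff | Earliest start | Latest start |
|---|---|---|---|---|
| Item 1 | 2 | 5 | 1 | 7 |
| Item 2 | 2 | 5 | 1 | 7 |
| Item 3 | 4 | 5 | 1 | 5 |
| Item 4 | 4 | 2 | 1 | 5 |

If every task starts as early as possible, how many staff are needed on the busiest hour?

Early-start schedule: Item 1@1, Item 2@1, Item 3@1, Item 4@1.
Load per hour: hour 1: 17, hour 2: 17, hour 3: 7, hour 4: 7, hour 5: 0, hour 6: 0, hour 7: 0, hour 8: 0.
Peak is 17.

17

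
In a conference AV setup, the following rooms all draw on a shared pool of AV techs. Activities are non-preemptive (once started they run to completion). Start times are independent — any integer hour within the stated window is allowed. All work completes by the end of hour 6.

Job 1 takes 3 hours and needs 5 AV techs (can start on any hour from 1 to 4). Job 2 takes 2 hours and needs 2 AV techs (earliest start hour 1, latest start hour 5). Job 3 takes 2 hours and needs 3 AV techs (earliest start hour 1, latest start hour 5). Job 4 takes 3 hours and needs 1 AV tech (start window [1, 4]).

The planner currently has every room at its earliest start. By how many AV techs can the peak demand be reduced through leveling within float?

5

Early-start peak: h1:11  h2:11  h3:6  h4:0  h5:0  h6:0 ⇒ 11.
Leveled (Job 1@1, Job 2@4, Job 3@4, Job 4@1): h1:6  h2:6  h3:6  h4:5  h5:5  h6:0 ⇒ 6.
Reduction 11 − 6 = 5.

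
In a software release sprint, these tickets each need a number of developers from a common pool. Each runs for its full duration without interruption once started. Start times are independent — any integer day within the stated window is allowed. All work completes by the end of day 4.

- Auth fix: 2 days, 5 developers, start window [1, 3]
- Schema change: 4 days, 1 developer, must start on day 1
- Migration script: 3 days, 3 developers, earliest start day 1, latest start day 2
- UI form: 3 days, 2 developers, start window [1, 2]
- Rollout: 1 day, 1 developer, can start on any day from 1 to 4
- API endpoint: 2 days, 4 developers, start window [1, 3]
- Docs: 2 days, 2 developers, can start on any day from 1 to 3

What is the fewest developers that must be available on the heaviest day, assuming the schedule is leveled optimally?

Early-start (Auth fix@1, Schema change@1, Migration script@1, UI form@1, Rollout@1, API endpoint@1, Docs@1) gives peak 18: d1:18  d2:17  d3:6  d4:1.
Shift API endpoint→3, Docs→3.
Schedule Auth fix@1, Schema change@1, Migration script@1, UI form@1, Rollout@1, API endpoint@3, Docs@3: d1:12  d2:11  d3:12  d4:7 — peak 12.

12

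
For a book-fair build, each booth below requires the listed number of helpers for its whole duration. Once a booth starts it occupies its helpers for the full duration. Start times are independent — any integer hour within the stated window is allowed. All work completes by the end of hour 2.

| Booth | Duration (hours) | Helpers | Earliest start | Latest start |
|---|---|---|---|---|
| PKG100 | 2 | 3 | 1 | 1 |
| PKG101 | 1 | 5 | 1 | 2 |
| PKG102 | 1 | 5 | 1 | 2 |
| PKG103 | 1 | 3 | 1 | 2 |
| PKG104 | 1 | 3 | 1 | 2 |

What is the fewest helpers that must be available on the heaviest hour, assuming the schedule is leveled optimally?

11

Early-start (PKG100@1, PKG101@1, PKG102@1, PKG103@1, PKG104@1) gives peak 19: h1:19  h2:3.
Shift PKG102→2, PKG104→2.
Schedule PKG100@1, PKG101@1, PKG102@2, PKG103@1, PKG104@2: h1:11  h2:11 — peak 11.
Total helper-hours = 22 over 2 hours ⇒ peak ≥ ⌈22/2⌉ = 11, so 11 is optimal.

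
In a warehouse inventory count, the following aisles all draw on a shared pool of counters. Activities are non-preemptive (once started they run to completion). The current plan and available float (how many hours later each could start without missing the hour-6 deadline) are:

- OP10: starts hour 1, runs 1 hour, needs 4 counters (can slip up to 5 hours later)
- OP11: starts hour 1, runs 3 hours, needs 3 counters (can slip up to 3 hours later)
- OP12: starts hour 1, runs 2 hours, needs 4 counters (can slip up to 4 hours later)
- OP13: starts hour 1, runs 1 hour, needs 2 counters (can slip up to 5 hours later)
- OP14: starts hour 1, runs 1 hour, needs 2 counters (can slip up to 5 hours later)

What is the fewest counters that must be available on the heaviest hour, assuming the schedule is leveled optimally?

5

Early-start (OP10@1, OP11@1, OP12@1, OP13@1, OP14@1) gives peak 15: h1:15  h2:7  h3:3  h4:0  h5:0  h6:0.
Shift OP11→2, OP12→5, OP13→2, OP14→3.
Schedule OP10@1, OP11@2, OP12@5, OP13@2, OP14@3: h1:4  h2:5  h3:5  h4:3  h5:4  h6:4 — peak 5.
Total counter-hours = 25 over 6 hours ⇒ peak ≥ ⌈25/6⌉ = 5, so 5 is optimal.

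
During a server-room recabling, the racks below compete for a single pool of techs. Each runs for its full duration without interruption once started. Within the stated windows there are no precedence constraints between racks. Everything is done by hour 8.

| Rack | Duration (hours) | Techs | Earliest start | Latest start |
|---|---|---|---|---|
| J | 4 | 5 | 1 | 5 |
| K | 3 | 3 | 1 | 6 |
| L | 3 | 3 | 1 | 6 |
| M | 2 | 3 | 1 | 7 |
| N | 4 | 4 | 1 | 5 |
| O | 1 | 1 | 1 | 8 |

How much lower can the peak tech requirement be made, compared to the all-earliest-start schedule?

Early-start peak: h1:19  h2:18  h3:15  h4:9  h5:0  h6:0  h7:0  h8:0 ⇒ 19.
Leveled (J@1, K@1, L@4, M@7, N@5, O@5): h1:8  h2:8  h3:8  h4:8  h5:8  h6:7  h7:7  h8:7 ⇒ 8.
Reduction 19 − 8 = 11.

11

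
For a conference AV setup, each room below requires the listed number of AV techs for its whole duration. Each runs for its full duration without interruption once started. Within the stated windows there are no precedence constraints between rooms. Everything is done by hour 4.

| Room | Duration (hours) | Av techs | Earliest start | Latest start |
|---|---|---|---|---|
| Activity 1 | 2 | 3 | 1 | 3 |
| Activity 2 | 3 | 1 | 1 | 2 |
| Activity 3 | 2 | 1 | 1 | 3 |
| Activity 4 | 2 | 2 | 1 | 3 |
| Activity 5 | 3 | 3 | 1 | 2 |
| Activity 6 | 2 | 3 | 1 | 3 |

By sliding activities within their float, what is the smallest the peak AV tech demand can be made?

9

Early-start (Activity 1@1, Activity 2@1, Activity 3@1, Activity 4@1, Activity 5@1, Activity 6@1) gives peak 13: h1:13  h2:13  h3:4  h4:0.
Shift Activity 4→3, Activity 6→3.
Schedule Activity 1@1, Activity 2@1, Activity 3@1, Activity 4@3, Activity 5@1, Activity 6@3: h1:8  h2:8  h3:9  h4:5 — peak 9.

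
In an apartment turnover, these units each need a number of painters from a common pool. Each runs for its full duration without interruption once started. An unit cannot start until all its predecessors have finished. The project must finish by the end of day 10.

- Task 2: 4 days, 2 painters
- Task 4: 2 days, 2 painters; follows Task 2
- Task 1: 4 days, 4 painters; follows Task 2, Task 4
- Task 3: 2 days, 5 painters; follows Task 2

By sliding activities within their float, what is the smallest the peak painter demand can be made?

Schedule Task 2@1, Task 4@5, Task 1@7, Task 3@5: d1:2  d2:2  d3:2  d4:2  d5:7  d6:7  d7:4  d8:4  d9:4  d10:4 — peak 7.
No arrangement of the 5 feasible schedules does better.

7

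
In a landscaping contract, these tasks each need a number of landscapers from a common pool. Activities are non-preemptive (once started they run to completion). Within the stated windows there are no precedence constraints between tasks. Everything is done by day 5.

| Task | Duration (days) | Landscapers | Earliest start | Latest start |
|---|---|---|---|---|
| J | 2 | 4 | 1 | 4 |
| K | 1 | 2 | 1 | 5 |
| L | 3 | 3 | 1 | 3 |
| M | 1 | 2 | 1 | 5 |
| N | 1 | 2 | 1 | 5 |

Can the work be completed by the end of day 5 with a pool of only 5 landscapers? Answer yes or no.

yes

Schedule J@1, K@3, L@3, M@4, N@5: d1:4  d2:4  d3:5  d4:5  d5:5 — peak 5 ≤ 5.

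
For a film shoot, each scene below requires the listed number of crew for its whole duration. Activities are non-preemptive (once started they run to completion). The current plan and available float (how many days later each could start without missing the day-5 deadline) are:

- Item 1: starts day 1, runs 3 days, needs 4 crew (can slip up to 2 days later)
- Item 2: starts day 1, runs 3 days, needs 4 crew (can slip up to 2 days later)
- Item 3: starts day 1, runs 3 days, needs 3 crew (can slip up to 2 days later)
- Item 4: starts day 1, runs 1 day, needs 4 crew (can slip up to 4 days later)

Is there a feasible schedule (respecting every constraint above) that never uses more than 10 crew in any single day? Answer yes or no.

no

The minimum achievable peak is 11; 10 < 11, so no feasible schedule stays within the cap.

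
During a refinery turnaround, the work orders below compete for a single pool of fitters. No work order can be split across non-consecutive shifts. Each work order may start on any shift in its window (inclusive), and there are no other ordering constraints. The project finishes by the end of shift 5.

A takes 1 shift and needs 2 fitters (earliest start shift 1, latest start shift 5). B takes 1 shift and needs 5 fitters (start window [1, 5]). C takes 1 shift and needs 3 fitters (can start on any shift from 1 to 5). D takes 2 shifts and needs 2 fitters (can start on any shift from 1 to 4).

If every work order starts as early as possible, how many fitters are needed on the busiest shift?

12

Early-start schedule: A@1, B@1, C@1, D@1.
Load per shift: shift 1: 12, shift 2: 2, shift 3: 0, shift 4: 0, shift 5: 0.
Peak is 12.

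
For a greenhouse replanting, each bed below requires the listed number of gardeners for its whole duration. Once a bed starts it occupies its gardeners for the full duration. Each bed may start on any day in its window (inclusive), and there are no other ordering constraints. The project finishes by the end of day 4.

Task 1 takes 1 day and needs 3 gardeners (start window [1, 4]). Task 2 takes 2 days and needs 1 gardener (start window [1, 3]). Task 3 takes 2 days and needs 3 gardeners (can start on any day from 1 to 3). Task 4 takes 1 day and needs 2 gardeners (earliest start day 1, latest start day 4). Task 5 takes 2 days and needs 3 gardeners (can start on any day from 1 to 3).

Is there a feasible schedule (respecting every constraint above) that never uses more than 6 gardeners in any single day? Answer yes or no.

yes

Schedule Task 1@1, Task 2@1, Task 3@2, Task 4@1, Task 5@3: d1:6  d2:4  d3:6  d4:3 — peak 6 ≤ 6.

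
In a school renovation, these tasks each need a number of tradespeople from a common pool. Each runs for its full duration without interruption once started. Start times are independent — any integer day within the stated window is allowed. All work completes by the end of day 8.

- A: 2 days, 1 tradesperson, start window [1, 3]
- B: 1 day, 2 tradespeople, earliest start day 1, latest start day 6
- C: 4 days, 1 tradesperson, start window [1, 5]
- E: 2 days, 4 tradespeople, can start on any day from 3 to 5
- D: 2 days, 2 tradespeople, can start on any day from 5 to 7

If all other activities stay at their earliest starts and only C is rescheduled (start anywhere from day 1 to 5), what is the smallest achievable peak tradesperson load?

C@1: d1:4  d2:2  d3:5  d4:5  d5:2  d6:2  d7:0  d8:0 → peak 5
C@2: d1:3  d2:2  d3:5  d4:5  d5:3  d6:2  d7:0  d8:0 → peak 5
C@3: d1:3  d2:1  d3:5  d4:5  d5:3  d6:3  d7:0  d8:0 → peak 5
C@4: d1:3  d2:1  d3:4  d4:5  d5:3  d6:3  d7:1  d8:0 → peak 5
C@5: d1:3  d2:1  d3:4  d4:4  d5:3  d6:3  d7:1  d8:1 → peak 4
Best is C@5, peak 4.

4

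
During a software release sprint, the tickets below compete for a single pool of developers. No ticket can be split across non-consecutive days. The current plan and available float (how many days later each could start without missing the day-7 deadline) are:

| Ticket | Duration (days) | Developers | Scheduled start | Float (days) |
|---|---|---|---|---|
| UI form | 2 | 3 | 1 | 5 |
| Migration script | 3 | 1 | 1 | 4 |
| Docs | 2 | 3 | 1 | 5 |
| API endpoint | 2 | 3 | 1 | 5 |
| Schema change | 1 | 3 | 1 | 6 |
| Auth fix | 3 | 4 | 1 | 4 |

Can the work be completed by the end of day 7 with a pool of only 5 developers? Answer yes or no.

Total developer-days = 36; over 7 days the average is 36/7 > 5, so some day must exceed 5.

no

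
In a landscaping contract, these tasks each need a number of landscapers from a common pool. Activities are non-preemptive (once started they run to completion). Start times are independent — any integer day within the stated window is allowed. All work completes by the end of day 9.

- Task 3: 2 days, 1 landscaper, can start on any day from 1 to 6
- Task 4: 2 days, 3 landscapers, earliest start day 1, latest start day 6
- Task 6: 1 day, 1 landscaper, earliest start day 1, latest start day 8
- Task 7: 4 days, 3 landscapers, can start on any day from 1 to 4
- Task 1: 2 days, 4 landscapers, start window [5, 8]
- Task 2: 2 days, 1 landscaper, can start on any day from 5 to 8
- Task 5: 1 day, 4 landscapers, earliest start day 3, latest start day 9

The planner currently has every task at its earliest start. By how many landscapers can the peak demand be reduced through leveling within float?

Early-start peak: d1:8  d2:7  d3:7  d4:3  d5:5  d6:5  d7:0  d8:0  d9:0 ⇒ 8.
Leveled (Task 3@1, Task 4@1, Task 6@3, Task 7@3, Task 1@7, Task 2@5, Task 5@9): d1:4  d2:4  d3:4  d4:3  d5:4  d6:4  d7:4  d8:4  d9:4 ⇒ 4.
Reduction 8 − 4 = 4.

4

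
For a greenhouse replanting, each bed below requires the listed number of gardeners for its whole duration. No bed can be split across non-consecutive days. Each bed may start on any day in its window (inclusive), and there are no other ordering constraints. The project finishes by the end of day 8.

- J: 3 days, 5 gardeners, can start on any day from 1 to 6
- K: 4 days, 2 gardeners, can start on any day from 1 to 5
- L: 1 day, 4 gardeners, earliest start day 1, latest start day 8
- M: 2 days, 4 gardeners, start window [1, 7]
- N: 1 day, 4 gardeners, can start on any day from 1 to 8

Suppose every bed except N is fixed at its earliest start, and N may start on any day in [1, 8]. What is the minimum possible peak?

15

N@1: d1:19  d2:11  d3:7  d4:2  d5:0  d6:0  d7:0  d8:0 → peak 19
N@2: d1:15  d2:15  d3:7  d4:2  d5:0  d6:0  d7:0  d8:0 → peak 15
N@3: d1:15  d2:11  d3:11  d4:2  d5:0  d6:0  d7:0  d8:0 → peak 15
N@4: d1:15  d2:11  d3:7  d4:6  d5:0  d6:0  d7:0  d8:0 → peak 15
N@5: d1:15  d2:11  d3:7  d4:2  d5:4  d6:0  d7:0  d8:0 → peak 15
N@6: d1:15  d2:11  d3:7  d4:2  d5:0  d6:4  d7:0  d8:0 → peak 15
N@7: d1:15  d2:11  d3:7  d4:2  d5:0  d6:0  d7:4  d8:0 → peak 15
N@8: d1:15  d2:11  d3:7  d4:2  d5:0  d6:0  d7:0  d8:4 → peak 15
Best is N@2, peak 15.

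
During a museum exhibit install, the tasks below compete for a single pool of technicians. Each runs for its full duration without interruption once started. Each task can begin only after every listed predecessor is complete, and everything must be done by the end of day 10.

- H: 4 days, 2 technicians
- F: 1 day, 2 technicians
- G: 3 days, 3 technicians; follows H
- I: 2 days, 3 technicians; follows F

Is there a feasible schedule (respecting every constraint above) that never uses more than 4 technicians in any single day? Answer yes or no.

Schedule H@1, F@5, G@6, I@9: d1:2  d2:2  d3:2  d4:2  d5:2  d6:3  d7:3  d8:3  d9:3  d10:3 — peak 3 ≤ 4.

yes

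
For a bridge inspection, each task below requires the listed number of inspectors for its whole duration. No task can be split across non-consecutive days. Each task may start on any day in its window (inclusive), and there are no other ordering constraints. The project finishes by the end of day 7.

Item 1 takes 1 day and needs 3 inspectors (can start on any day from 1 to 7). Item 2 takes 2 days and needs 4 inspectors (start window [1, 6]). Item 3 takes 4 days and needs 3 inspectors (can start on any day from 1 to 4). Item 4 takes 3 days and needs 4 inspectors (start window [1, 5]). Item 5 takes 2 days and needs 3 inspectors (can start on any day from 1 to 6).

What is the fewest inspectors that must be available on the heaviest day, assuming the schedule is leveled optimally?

7

Early-start (Item 1@1, Item 2@1, Item 3@1, Item 4@1, Item 5@1) gives peak 17: d1:17  d2:14  d3:7  d4:3  d5:0  d6:0  d7:0.
Shift Item 3→2, Item 4→3, Item 5→6.
Schedule Item 1@1, Item 2@1, Item 3@2, Item 4@3, Item 5@6: d1:7  d2:7  d3:7  d4:7  d5:7  d6:3  d7:3 — peak 7.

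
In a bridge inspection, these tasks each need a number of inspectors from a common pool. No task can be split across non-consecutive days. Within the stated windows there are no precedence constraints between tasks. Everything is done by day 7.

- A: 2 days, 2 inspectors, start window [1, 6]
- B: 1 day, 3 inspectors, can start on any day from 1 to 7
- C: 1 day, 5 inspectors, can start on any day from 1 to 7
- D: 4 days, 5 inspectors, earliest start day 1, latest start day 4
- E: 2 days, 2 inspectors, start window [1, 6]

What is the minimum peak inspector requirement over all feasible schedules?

Early-start (A@1, B@1, C@1, D@1, E@1) gives peak 17: d1:17  d2:9  d3:5  d4:5  d5:0  d6:0  d7:0.
Shift C→2, D→3, E→3.
Schedule A@1, B@1, C@2, D@3, E@3: d1:5  d2:7  d3:7  d4:7  d5:5  d6:5  d7:0 — peak 7.

7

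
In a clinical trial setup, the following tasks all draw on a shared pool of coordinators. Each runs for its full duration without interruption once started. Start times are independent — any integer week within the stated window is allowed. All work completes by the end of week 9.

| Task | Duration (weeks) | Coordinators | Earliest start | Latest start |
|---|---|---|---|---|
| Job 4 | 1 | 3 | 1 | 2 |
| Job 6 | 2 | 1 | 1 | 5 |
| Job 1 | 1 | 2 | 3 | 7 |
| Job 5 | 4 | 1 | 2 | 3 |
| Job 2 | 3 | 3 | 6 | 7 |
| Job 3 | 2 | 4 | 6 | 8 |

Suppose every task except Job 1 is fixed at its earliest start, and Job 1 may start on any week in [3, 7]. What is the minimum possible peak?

Job 1@3: w1:4  w2:2  w3:3  w4:1  w5:1  w6:7  w7:7  w8:3  w9:0 → peak 7
Job 1@4: w1:4  w2:2  w3:1  w4:3  w5:1  w6:7  w7:7  w8:3  w9:0 → peak 7
Job 1@5: w1:4  w2:2  w3:1  w4:1  w5:3  w6:7  w7:7  w8:3  w9:0 → peak 7
Job 1@6: w1:4  w2:2  w3:1  w4:1  w5:1  w6:9  w7:7  w8:3  w9:0 → peak 9
Job 1@7: w1:4  w2:2  w3:1  w4:1  w5:1  w6:7  w7:9  w8:3  w9:0 → peak 9
Best is Job 1@3, peak 7.

7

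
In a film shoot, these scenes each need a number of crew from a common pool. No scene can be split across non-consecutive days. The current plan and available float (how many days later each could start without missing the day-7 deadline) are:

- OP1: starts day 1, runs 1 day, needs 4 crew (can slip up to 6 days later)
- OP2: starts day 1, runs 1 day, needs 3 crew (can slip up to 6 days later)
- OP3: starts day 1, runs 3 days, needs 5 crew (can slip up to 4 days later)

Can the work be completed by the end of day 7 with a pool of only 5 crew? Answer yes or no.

Schedule OP1@1, OP2@2, OP3@3: d1:4  d2:3  d3:5  d4:5  d5:5  d6:0  d7:0 — peak 5 ≤ 5.

yes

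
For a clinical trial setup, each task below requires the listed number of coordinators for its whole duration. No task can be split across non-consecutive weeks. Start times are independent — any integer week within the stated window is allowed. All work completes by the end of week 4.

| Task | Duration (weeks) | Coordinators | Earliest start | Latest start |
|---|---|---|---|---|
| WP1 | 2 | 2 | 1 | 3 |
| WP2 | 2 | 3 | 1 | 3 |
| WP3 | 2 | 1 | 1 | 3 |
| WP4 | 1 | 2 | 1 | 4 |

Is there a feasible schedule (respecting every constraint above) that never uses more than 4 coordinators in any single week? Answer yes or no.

yes

Schedule WP1@1, WP2@3, WP3@2, WP4@1: w1:4  w2:3  w3:4  w4:3 — peak 4 ≤ 4.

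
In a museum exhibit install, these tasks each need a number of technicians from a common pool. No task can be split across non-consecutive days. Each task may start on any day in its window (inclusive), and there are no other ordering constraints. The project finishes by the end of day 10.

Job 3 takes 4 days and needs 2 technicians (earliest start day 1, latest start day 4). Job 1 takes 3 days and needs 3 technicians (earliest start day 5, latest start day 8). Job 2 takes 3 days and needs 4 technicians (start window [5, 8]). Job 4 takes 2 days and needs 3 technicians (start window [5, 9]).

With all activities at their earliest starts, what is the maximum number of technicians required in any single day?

10

Early-start schedule: Job 3@1, Job 1@5, Job 2@5, Job 4@5.
Load per day: day 1: 2, day 2: 2, day 3: 2, day 4: 2, day 5: 10, day 6: 10, day 7: 7, day 8: 0, day 9: 0, day 10: 0.
Peak is 10.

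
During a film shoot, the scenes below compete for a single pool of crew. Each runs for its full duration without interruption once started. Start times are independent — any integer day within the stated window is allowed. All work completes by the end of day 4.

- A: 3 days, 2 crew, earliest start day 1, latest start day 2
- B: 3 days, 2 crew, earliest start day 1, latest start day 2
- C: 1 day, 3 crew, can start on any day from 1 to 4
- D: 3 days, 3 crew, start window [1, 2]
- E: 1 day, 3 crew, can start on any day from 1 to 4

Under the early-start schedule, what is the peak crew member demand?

13

Early-start schedule: A@1, B@1, C@1, D@1, E@1.
Load per day: day 1: 13, day 2: 7, day 3: 7, day 4: 0.
Peak is 13.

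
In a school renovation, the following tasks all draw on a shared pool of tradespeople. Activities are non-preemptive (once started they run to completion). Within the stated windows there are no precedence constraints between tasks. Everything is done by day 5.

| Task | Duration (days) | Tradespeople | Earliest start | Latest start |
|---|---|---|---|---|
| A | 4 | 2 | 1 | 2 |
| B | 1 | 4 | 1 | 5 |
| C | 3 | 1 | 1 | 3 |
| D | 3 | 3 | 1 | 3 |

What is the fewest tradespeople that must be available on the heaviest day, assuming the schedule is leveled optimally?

6

Early-start (A@1, B@1, C@1, D@1) gives peak 10: d1:10  d2:6  d3:6  d4:2  d5:0.
Shift C→2, D→2.
Schedule A@1, B@1, C@2, D@2: d1:6  d2:6  d3:6  d4:6  d5:0 — peak 6.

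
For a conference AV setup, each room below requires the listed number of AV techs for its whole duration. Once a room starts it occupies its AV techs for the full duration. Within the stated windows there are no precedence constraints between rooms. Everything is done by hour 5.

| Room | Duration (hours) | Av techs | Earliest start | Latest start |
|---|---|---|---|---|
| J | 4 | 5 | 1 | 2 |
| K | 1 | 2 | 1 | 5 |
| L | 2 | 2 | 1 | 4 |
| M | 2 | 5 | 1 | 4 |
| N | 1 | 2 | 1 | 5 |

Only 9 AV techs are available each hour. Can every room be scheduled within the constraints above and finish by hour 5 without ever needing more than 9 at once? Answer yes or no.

The minimum achievable peak is 10; 9 < 10, so no feasible schedule stays within the cap.

no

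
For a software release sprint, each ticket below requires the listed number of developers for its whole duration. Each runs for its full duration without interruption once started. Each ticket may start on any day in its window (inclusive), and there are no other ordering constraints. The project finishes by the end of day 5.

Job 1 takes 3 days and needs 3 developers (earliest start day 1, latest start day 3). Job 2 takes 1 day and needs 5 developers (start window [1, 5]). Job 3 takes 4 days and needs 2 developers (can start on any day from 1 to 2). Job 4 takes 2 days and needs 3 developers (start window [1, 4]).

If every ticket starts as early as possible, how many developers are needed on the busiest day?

13

Early-start schedule: Job 1@1, Job 2@1, Job 3@1, Job 4@1.
Load per day: day 1: 13, day 2: 8, day 3: 5, day 4: 2, day 5: 0.
Peak is 13.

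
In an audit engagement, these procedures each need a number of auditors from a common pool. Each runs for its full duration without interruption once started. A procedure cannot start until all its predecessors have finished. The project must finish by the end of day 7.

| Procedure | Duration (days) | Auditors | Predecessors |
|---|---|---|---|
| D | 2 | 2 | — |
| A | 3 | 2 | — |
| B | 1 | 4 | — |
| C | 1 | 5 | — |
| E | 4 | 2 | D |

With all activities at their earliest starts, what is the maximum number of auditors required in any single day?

Early-start schedule: D@1, A@1, B@1, C@1, E@3.
Load per day: day 1: 13, day 2: 4, day 3: 4, day 4: 2, day 5: 2, day 6: 2, day 7: 0.
Peak is 13.

13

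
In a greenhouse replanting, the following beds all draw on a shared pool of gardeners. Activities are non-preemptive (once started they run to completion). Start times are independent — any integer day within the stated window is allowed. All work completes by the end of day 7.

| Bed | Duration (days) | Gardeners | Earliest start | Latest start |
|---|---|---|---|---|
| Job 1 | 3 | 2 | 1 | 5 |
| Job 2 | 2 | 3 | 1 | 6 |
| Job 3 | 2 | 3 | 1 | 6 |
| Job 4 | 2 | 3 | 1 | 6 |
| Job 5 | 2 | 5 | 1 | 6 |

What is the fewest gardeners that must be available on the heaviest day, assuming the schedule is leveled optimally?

Early-start (Job 1@1, Job 2@1, Job 3@1, Job 4@1, Job 5@1) gives peak 16: d1:16  d2:16  d3:2  d4:0  d5:0  d6:0  d7:0.
Shift Job 3→3, Job 4→4, Job 5→6.
Schedule Job 1@1, Job 2@1, Job 3@3, Job 4@4, Job 5@6: d1:5  d2:5  d3:5  d4:6  d5:3  d6:5  d7:5 — peak 6.

6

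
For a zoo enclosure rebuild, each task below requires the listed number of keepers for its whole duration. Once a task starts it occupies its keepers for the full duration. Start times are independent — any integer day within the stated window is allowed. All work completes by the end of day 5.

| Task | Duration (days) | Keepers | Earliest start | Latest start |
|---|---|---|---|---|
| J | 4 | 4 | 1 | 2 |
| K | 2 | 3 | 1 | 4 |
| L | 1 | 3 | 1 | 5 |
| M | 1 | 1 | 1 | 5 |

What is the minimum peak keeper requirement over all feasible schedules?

7

Early-start (J@1, K@1, L@1, M@1) gives peak 11: d1:11  d2:7  d3:4  d4:4  d5:0.
Shift L→3, M→4.
Schedule J@1, K@1, L@3, M@4: d1:7  d2:7  d3:7  d4:5  d5:0 — peak 7.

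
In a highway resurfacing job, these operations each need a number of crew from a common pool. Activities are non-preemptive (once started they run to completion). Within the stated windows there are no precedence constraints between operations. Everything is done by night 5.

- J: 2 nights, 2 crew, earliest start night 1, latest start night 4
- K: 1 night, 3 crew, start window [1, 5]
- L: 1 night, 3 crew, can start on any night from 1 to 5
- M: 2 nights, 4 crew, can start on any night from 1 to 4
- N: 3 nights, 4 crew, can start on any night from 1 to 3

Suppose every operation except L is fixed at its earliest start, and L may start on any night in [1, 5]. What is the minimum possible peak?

L@1: n1:16  n2:10  n3:4  n4:0  n5:0 → peak 16
L@2: n1:13  n2:13  n3:4  n4:0  n5:0 → peak 13
L@3: n1:13  n2:10  n3:7  n4:0  n5:0 → peak 13
L@4: n1:13  n2:10  n3:4  n4:3  n5:0 → peak 13
L@5: n1:13  n2:10  n3:4  n4:0  n5:3 → peak 13
Best is L@2, peak 13.

13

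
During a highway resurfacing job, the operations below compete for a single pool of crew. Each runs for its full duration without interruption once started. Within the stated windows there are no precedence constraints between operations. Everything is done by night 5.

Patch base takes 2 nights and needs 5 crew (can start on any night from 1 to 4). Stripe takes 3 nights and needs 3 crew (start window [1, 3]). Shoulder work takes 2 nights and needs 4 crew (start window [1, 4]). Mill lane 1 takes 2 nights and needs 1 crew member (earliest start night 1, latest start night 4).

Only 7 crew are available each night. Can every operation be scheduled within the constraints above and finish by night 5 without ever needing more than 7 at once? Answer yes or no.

Schedule Patch base@1, Stripe@3, Shoulder work@3, Mill lane 1@1: n1:6  n2:6  n3:7  n4:7  n5:3 — peak 7 ≤ 7.

yes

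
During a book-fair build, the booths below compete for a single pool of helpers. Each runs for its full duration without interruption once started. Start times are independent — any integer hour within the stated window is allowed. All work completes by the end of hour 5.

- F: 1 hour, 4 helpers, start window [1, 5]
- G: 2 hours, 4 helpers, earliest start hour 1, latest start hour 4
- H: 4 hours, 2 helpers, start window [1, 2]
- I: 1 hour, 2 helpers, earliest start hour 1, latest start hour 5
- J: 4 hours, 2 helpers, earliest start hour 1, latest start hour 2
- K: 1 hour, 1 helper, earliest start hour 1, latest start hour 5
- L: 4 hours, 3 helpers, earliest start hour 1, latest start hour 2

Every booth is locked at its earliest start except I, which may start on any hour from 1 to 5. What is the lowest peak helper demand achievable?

16

I@1: h1:18  h2:11  h3:7  h4:7  h5:0 → peak 18
I@2: h1:16  h2:13  h3:7  h4:7  h5:0 → peak 16
I@3: h1:16  h2:11  h3:9  h4:7  h5:0 → peak 16
I@4: h1:16  h2:11  h3:7  h4:9  h5:0 → peak 16
I@5: h1:16  h2:11  h3:7  h4:7  h5:2 → peak 16
Best is I@2, peak 16.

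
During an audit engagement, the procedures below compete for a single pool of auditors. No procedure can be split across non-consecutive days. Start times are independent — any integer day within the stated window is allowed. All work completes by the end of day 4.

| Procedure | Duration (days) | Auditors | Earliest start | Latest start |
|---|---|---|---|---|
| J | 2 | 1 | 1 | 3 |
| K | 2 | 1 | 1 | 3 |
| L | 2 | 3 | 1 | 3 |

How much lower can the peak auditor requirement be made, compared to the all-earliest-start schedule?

2

Early-start peak: d1:5  d2:5  d3:0  d4:0 ⇒ 5.
Leveled (J@1, K@1, L@3): d1:2  d2:2  d3:3  d4:3 ⇒ 3.
Reduction 5 − 3 = 2.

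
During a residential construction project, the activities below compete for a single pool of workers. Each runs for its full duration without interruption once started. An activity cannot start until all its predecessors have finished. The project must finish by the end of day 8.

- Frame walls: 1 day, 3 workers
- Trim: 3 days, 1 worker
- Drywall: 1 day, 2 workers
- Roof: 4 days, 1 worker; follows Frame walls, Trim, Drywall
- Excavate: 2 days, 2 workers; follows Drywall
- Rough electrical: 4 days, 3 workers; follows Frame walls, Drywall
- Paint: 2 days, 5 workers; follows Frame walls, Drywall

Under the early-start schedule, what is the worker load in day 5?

At early start, day 5 has: Roof, Rough electrical.
Demand: 1 + 3 = 4.

4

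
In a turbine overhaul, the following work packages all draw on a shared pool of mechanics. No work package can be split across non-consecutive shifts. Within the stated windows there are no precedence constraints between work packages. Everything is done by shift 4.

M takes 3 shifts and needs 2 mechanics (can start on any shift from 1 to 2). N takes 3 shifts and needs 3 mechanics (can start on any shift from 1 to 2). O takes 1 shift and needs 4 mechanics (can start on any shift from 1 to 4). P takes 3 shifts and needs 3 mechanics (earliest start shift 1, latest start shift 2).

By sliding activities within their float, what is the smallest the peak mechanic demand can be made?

8

Early-start (M@1, N@1, O@1, P@1) gives peak 12: s1:12  s2:8  s3:8  s4:0.
Shift O→4.
Schedule M@1, N@1, O@4, P@1: s1:8  s2:8  s3:8  s4:4 — peak 8.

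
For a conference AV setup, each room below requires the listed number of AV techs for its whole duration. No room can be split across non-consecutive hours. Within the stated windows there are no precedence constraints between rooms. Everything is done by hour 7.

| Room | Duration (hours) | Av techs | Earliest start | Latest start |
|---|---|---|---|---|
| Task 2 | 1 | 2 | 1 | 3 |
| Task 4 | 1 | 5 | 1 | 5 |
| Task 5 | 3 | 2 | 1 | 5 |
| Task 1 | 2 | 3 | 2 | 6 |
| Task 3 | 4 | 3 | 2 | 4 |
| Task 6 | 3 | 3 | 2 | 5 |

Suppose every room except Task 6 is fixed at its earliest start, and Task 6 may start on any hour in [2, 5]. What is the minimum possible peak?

Task 6@2: h1:9  h2:11  h3:11  h4:6  h5:3  h6:0  h7:0 → peak 11
Task 6@3: h1:9  h2:8  h3:11  h4:6  h5:6  h6:0  h7:0 → peak 11
Task 6@4: h1:9  h2:8  h3:8  h4:6  h5:6  h6:3  h7:0 → peak 9
Task 6@5: h1:9  h2:8  h3:8  h4:3  h5:6  h6:3  h7:3 → peak 9
Best is Task 6@4, peak 9.

9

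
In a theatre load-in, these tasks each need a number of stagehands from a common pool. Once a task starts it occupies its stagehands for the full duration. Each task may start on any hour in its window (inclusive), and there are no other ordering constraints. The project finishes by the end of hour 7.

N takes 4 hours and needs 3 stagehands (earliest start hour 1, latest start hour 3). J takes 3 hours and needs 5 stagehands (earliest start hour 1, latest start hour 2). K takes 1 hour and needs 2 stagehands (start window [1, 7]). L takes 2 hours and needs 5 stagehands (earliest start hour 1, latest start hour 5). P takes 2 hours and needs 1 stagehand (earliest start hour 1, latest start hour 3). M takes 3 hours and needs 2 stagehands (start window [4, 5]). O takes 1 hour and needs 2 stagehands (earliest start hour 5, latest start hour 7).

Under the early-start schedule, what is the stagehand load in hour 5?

At early start, hour 5 has: M, O.
Demand: 2 + 2 = 4.

4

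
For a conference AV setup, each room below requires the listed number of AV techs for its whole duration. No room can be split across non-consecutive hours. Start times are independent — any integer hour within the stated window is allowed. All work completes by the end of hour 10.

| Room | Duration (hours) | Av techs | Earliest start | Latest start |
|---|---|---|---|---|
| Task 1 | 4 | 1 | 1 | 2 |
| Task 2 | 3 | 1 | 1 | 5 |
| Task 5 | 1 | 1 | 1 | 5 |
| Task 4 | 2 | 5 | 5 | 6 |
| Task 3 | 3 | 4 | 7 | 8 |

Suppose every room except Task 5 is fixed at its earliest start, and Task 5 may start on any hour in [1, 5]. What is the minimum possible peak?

5

Task 5@1: h1:3  h2:2  h3:2  h4:1  h5:5  h6:5  h7:4  h8:4  h9:4  h10:0 → peak 5
Task 5@2: h1:2  h2:3  h3:2  h4:1  h5:5  h6:5  h7:4  h8:4  h9:4  h10:0 → peak 5
Task 5@3: h1:2  h2:2  h3:3  h4:1  h5:5  h6:5  h7:4  h8:4  h9:4  h10:0 → peak 5
Task 5@4: h1:2  h2:2  h3:2  h4:2  h5:5  h6:5  h7:4  h8:4  h9:4  h10:0 → peak 5
Task 5@5: h1:2  h2:2  h3:2  h4:1  h5:6  h6:5  h7:4  h8:4  h9:4  h10:0 → peak 6
Best is Task 5@1, peak 5.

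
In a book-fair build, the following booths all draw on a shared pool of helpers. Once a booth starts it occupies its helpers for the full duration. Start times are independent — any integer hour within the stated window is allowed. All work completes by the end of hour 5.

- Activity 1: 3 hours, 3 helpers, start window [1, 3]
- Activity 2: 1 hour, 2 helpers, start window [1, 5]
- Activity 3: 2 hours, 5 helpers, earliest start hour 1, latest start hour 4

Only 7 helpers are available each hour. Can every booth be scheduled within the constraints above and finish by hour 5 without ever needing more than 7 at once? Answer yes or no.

Schedule Activity 1@1, Activity 2@1, Activity 3@4: h1:5  h2:3  h3:3  h4:5  h5:5 — peak 5 ≤ 7.

yes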